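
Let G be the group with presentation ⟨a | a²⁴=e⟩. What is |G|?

G is generated by a single element, so G is cyclic. The relator gives a²⁴ = e and no smaller power is forced to be e, so the 24 powers {a, e, a², a³, a⁴, a⁵, a⁶, a⁷, a⁸, a⁹, a²², a²³, a²¹, a²⁰, a¹², a¹³, a¹¹, a¹⁰, a¹⁴, a¹⁵, a¹⁶, a¹⁷, a¹⁸, a¹⁹} are distinct. Hence |G| = 24.

Answer: 24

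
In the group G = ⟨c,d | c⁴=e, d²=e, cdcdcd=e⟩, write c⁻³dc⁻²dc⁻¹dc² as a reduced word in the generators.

Multiply left to right, reducing at each step:
  c · d = cd
  (cd) · c⁻² = cdc²
  (cdc²) · d = cdc²d
  (cdc²d) · c⁻¹ = c²dc²d
  (c²dc²d) · d = c²dc²
  (c²dc²) · c² = c²d

Answer: c²d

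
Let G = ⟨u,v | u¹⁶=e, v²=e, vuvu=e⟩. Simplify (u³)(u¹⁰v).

Compute (u³) · (u¹⁰v) by multiplying left to right and reducing via the relations at each step:
  (u³) · u¹⁰ = u¹³
  (u¹³) · v = u¹³v

Answer: u¹³v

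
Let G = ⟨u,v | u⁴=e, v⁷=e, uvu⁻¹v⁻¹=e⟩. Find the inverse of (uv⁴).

The order of (uv⁴) is 28 (smallest k with (uv⁴)ᵏ = e), so (uv⁴)⁻¹ = (uv⁴)²⁷ = u³v³.
Check: (uv⁴) · (u³v³) → (uv⁴) · u³ = v⁴;   (v⁴) · v³ = e, giving e as required.

Answer: u³v³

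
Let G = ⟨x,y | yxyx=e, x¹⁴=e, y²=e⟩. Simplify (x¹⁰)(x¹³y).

Compute (x¹⁰) · (x¹³y) by multiplying left to right and reducing via the relations at each step:
  (x¹⁰) · x¹³ = x⁹
  (x⁹) · y = x⁹y

Answer: x⁹y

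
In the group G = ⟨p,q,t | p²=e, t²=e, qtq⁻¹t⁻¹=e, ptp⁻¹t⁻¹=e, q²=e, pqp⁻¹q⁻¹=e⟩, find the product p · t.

Compute p · t by multiplying left to right and reducing via the relations at each step:
  p · t = pt

Answer: pt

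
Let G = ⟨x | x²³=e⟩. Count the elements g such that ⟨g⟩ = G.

G is cyclic of order 23. An element generates G iff its order is 23, and a cyclic group of order 23 has exactly φ(23) = 22 such elements.

Answer: 22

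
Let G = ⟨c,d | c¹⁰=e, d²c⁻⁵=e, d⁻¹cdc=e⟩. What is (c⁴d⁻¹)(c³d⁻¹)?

Compute (c⁴d⁻¹) · (c³d⁻¹) by multiplying left to right and reducing via the relations at each step:
  (c⁴d⁻¹) · c³ = cd⁻¹
  (cd⁻¹) · d⁻¹ = c⁶

Answer: c⁶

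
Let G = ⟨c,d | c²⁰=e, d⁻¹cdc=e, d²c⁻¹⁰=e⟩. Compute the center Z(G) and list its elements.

An element z ∈ Z(G) iff z commutes with every generator.
For example c¹⁰ is central: (c¹⁰)·c = c¹¹ = c·(c¹⁰); (c¹⁰)·d = d⁻¹ = d·(c¹⁰).
Whereas c ∉ Z(G) since c·d = cd ≠ c⁹d⁻¹ = d·c.
Checking each of the 40 elements this way gives Z(G) = {e, c¹⁰}, of order 2.

Answer: {e, c¹⁰}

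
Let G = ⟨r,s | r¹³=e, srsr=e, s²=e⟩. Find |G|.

Enumerate words in the generators, reducing via the relations: the distinct elements are
  {e, r, s, rs, r², r³, r⁴, r⁵, r⁶, r⁷, r⁸, r⁹, r²s, r³s, r¹², r¹¹, r¹⁰, r⁴s, r⁵s, r⁶s, r⁷s, r⁸s, r⁹s, r¹²s, r¹¹s, r¹⁰s}.
No further products give new elements, so |G| = 26.

Answer: 26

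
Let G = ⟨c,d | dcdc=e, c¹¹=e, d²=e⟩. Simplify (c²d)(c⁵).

Compute (c²d) · (c⁵) by multiplying left to right and reducing via the relations at each step:
  (c²d) · c⁵ = c⁸d

Answer: c⁸d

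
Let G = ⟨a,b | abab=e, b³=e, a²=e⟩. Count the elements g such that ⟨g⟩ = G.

⟨g⟩ = G would require ord(g) = |G| = 6, but the maximum element order in G is 3 < 6. So G is not cyclic and no single element generates it: the count is 0.

Answer: 0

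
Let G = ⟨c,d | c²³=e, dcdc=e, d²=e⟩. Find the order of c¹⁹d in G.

Compute successive powers until reaching e:
  (c¹⁹d)¹ = c¹⁹d, (c¹⁹d)² = e.
The smallest positive k with (c¹⁹d)ᵏ = e is 2.

Answer: 2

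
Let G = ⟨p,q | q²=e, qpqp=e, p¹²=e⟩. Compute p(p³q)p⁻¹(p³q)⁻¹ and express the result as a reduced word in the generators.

[p, (p³q)] = p·(p³q)·p⁻¹·(p³q)⁻¹.
  p · (p³q) = p⁴q
  (p⁴q) · (p¹¹) = p⁵q
  (p⁵q) · (p³q) = p²

Answer: p²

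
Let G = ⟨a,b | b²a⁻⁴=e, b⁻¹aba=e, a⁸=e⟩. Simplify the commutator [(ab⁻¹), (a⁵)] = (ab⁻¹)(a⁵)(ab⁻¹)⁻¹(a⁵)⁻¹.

[(ab⁻¹), (a⁵)] = (ab⁻¹)·(a⁵)·(ab⁻¹)⁻¹·(a⁵)⁻¹.
  (ab⁻¹) · (a⁵) = b
  b · (ab) = a³
  (a³) · (a³) = a⁶

Answer: a⁶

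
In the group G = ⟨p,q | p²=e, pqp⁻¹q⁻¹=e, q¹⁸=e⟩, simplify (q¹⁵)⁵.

Compute successive powers of (q¹⁵), reducing at each step:
  (q¹⁵)²: (q¹⁵) · q¹⁵ = q¹²
  (q¹⁵)³: (q¹²) · q¹⁵ = q⁹
  (q¹⁵)⁴: (q⁹) · q¹⁵ = q⁶
  (q¹⁵)⁵: (q⁶) · q¹⁵ = q³

Answer: q³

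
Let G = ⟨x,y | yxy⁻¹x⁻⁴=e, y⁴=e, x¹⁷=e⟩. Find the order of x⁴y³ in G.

Compute successive powers until reaching e:
  (x⁴y³)¹ = x⁴y³, (x⁴y³)² = x⁵y², (x⁴y³)³ = xy, (x⁴y³)⁴ = e.
The smallest positive k with (x⁴y³)ᵏ = e is 4.

Answer: 4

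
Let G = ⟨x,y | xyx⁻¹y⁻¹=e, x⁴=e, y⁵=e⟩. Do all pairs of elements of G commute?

Each pair of generators commutes: x·y = xy = y·x. Since the generators pairwise commute, every element of G commutes with every other, so G is abelian.

Answer: Yes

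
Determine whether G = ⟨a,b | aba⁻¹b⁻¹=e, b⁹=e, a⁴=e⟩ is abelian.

Each pair of generators commutes: a·b = ab = b·a. Since the generators pairwise commute, every element of G commutes with every other, so G is abelian.

Answer: Yes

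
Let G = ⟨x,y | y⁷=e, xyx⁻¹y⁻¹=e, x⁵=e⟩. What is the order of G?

Enumerate words in the generators, reducing via the relations: the distinct elements are
  {e, x, y, xy, x², x³, x⁴, y², y³, y⁴, y⁵, y⁶, xy², xy³, xy⁴, xy⁵, xy⁶, x²y, x³y, x⁴y, x²y², x²y³, x²y⁴, x²y⁵, x²y⁶, x³y², x³y³, x³y⁴, x³y⁵, x³y⁶, x⁴y², x⁴y³, x⁴y⁴, x⁴y⁵, x⁴y⁶}.
No further products give new elements, so |G| = 35.

Answer: 35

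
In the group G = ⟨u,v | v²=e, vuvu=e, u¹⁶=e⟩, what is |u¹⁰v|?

Compute successive powers until reaching e:
  (u¹⁰v)¹ = u¹⁰v, (u¹⁰v)² = e.
The smallest positive k with (u¹⁰v)ᵏ = e is 2.

Answer: 2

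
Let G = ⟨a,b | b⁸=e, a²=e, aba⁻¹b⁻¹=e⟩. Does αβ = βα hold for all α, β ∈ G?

Each pair of generators commutes: a·b = ab = b·a. Since the generators pairwise commute, every element of G commutes with every other, so G is abelian.

Answer: Yes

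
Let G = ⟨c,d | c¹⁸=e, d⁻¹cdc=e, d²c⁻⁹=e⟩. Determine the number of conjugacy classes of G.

The conjugacy classes (representative and size) are:
  [e] (size 1), [c¹⁷] (size 2), [c¹⁶] (size 2), [c³] (size 2), [c¹⁴] (size 2), [c¹³] (size 2), [c¹²] (size 2), [c¹¹] (size 2), [c¹⁰] (size 2), [c⁹] (size 1), [c⁸d] (size 9), [cd] (size 9).
Class equation: 1 + 2 + 2 + 2 + 2 + 2 + 2 + 2 + 2 + 1 + 9 + 9 = 36 = |G|. So G has 12 conjugacy classes.

Answer: 12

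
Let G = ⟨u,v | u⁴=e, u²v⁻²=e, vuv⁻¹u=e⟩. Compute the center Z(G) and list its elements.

An element z ∈ Z(G) iff z commutes with every generator.
For example u² is central: (u²)·u = u³ = u·(u²); (u²)·v = v⁻¹ = v·(u²).
Whereas u ∉ Z(G) since u·v = uv ≠ uv⁻¹ = v·u.
Checking each of the 8 elements this way gives Z(G) = {e, u²}, of order 2.

Answer: {e, u²}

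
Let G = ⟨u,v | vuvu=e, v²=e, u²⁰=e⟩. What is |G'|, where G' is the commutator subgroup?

G' = [G, G] is generated by all commutators. The generator-pair commutators are: [u, v] = u².
The subgroup they normally generate is {e, u², u⁴, u⁶, u⁸, u¹⁰, u¹², u¹⁴, u¹⁶, u¹⁸}, of order 10.
Check: |G/G'| = 40/10 = 4 is the order of the abelianisation.

Answer: 10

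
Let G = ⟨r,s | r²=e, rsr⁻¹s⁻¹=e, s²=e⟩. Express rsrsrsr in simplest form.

Multiply left to right, reducing at each step:
  r · s = rs
  (rs) · r = s
  s · s = e
  e · r = r
  r · s = rs
  (rs) · r = s

Answer: s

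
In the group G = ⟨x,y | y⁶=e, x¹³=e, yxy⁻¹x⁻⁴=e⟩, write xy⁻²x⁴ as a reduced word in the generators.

Multiply left to right, reducing at each step:
  x · y⁻² = xy⁴
  (xy⁴) · x⁴ = x¹¹y⁴

Answer: x¹¹y⁴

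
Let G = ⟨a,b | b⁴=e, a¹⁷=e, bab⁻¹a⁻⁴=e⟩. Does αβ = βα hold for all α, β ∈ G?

a·b = ab but b·a = a⁴b, so a·b ≠ b·a and G is not abelian.

Answer: No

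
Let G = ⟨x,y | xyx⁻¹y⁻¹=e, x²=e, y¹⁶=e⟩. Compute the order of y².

Compute successive powers until reaching e:
  (y²)¹ = y², (y²)² = y⁴, (y²)³ = y⁶, (y²)⁴ = y⁸, (y²)⁵ = y¹⁰, (y²)⁶ = y¹², (y²)⁷ = y¹⁴, (y²)⁸ = e.
The smallest positive k with (y²)ᵏ = e is 8.

Answer: 8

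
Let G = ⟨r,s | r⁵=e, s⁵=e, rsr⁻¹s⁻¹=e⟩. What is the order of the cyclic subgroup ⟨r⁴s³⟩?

|⟨r⁴s³⟩| equals the order of r⁴s³. Compute successive powers until reaching e:
  (r⁴s³)¹ = r⁴s³, (r⁴s³)² = r³s, (r⁴s³)³ = r²s⁴, (r⁴s³)⁴ = rs², (r⁴s³)⁵ = e.
The smallest positive k with (r⁴s³)ᵏ = e is 5, so |⟨r⁴s³⟩| = 5.

Answer: 5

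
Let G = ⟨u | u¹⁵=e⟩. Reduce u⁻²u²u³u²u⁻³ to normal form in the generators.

Multiply left to right, reducing at each step:
  (u¹³) · u² = e
  e · u³ = u³
  (u³) · u² = u⁵
  (u⁵) · u⁻³ = u²

Answer: u²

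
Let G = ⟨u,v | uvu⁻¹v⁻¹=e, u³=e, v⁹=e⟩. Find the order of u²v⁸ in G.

Compute successive powers until reaching e:
  (u²v⁸)¹ = u²v⁸, (u²v⁸)² = uv⁷, (u²v⁸)³ = v⁶, (u²v⁸)⁴ = u²v⁵, (u²v⁸)⁵ = uv⁴, (u²v⁸)⁶ = v³, (u²v⁸)⁷ = u²v², (u²v⁸)⁸ = uv, (u²v⁸)⁹ = e.
The smallest positive k with (u²v⁸)ᵏ = e is 9.

Answer: 9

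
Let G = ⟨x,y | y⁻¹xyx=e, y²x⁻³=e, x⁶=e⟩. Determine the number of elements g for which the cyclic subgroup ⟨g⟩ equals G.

⟨g⟩ = G would require ord(g) = |G| = 12, but the maximum element order in G is 6 < 12. So G is not cyclic and no single element generates it: the count is 0.

Answer: 0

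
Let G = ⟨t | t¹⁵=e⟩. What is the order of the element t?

Compute successive powers until reaching e:
  t¹ = t, t² = t², t³ = t³, t⁴ = t⁴, t⁵ = t⁵, t⁶ = t⁶, t⁷ = t⁷, t⁸ = t⁸, t⁹ = t⁹, t¹⁰ = t¹⁰, t¹¹ = t¹¹, t¹² = t¹², t¹³ = t¹³, t¹⁴ = t¹⁴, t¹⁵ = e.
The smallest positive k with tᵏ = e is 15.

Answer: 15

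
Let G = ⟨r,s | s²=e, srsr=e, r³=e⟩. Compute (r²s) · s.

Compute (r²s) · s by multiplying left to right and reducing via the relations at each step:
  (r²s) · s = r²

Answer: r²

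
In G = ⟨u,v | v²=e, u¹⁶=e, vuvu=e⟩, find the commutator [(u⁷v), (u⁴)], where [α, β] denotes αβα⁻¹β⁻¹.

[(u⁷v), (u⁴)] = (u⁷v)·(u⁴)·(u⁷v)⁻¹·(u⁴)⁻¹.
  (u⁷v) · (u⁴) = u³v
  (u³v) · (u⁷v) = u¹²
  (u¹²) · (u¹²) = u⁸

Answer: u⁸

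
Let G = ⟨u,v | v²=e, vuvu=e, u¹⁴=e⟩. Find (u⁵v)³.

Compute successive powers of (u⁵v), reducing at each step:
  (u⁵v)²: (u⁵v) · u⁵ = v;   v · v = e
  (u⁵v)³: e · u⁵ = u⁵;   (u⁵) · v = u⁵v

Answer: u⁵v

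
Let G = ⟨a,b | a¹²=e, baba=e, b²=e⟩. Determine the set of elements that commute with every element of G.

An element z ∈ Z(G) iff z commutes with every generator.
For example a⁶ is central: (a⁶)·a = a⁷ = a·(a⁶); (a⁶)·b = a⁶b = b·(a⁶).
Whereas a ∉ Z(G) since a·b = ab ≠ a¹¹b = b·a.
Checking each of the 24 elements this way gives Z(G) = {e, a⁶}, of order 2.

Answer: {e, a⁶}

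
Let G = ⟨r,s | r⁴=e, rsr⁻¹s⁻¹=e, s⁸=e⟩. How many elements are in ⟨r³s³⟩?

|⟨r³s³⟩| equals the order of r³s³. Compute successive powers until reaching e:
  (r³s³)¹ = r³s³, (r³s³)² = r²s⁶, (r³s³)³ = rs, (r³s³)⁴ = s⁴, (r³s³)⁵ = r³s⁷, (r³s³)⁶ = r²s², (r³s³)⁷ = rs⁵, (r³s³)⁸ = e.
The smallest positive k with (r³s³)ᵏ = e is 8, so |⟨r³s³⟩| = 8.

Answer: 8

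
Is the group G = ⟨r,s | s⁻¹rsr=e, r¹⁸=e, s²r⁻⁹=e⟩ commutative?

r·s = rs but s·r = r⁸s⁻¹, so r·s ≠ s·r and G is not abelian.

Answer: No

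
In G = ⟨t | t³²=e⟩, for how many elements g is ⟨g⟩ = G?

G is cyclic of order 32. An element generates G iff its order is 32, and a cyclic group of order 32 has exactly φ(32) = 16 such elements.

Answer: 16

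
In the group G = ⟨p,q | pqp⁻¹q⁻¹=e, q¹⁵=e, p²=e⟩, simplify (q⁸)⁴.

Compute successive powers of (q⁸), reducing at each step:
  (q⁸)²: (q⁸) · q⁸ = q
  (q⁸)³: q · q⁸ = q⁹
  (q⁸)⁴: (q⁹) · q⁸ = q²

Answer: q²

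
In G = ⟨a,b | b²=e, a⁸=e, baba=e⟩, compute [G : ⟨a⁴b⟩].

First find ord(a⁴b) by computing successive powers:
  (a⁴b)¹ = a⁴b, (a⁴b)² = e.
So |⟨a⁴b⟩| = ord(a⁴b) = 2. With |G| = 16, by Lagrange [G : ⟨a⁴b⟩] = 16/2 = 8.

Answer: 8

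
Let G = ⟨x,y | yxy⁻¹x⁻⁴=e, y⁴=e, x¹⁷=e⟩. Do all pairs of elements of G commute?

x·y = xy but y·x = x⁴y, so x·y ≠ y·x and G is not abelian.

Answer: No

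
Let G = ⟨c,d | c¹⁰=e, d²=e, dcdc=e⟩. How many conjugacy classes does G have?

The conjugacy classes (representative and size) are:
  [e] (size 1), [c] (size 2), [c²] (size 2), [c³] (size 2), [c⁴] (size 2), [c⁵] (size 1), [c²d] (size 5), [c³d] (size 5).
Class equation: 1 + 2 + 2 + 2 + 2 + 1 + 5 + 5 = 20 = |G|. So G has 8 conjugacy classes.

Answer: 8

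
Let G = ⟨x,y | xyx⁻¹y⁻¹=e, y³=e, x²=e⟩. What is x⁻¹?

The order of x is 2 (smallest k with xᵏ = e), so x⁻¹ = x¹ = x.
Check: x · x → x · x = e, giving e as required.

Answer: x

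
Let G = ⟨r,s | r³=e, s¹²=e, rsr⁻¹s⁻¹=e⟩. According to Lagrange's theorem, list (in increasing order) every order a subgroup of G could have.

|G| = 36 = 2² · 3². By Lagrange's theorem the order of any subgroup divides 36; the divisors of 36 are 1, 2, 3, 4, 6, 9, 12, 18, 36.

Answer: 1, 2, 3, 4, 6, 9, 12, 18, 36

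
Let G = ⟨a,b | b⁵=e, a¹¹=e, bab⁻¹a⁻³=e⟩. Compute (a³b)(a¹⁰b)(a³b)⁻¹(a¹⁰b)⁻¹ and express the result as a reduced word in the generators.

[(a³b), (a¹⁰b)] = (a³b)·(a¹⁰b)·(a³b)⁻¹·(a¹⁰b)⁻¹.
  (a³b) · (a¹⁰b) = b²
  (b²) · (a¹⁰b⁴) = a²b
  (a²b) · (a⁴b⁴) = a³

Answer: a³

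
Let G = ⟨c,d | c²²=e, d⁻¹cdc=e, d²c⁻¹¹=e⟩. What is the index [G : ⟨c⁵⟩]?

First find ord(c⁵) by computing successive powers:
  (c⁵)¹ = c⁵, (c⁵)² = c¹⁰, (c⁵)³ = c¹⁵, (c⁵)⁴ = c²⁰, (c⁵)⁵ = c³, (c⁵)⁶ = c⁸, (c⁵)⁷ = c¹³, (c⁵)⁸ = c¹⁸, (c⁵)⁹ = c, (c⁵)¹⁰ = c⁶, (c⁵)¹¹ = c¹¹, (c⁵)¹² = c¹⁶, (c⁵)¹³ = c²¹, (c⁵)¹⁴ = c⁴, (c⁵)¹⁵ = c⁹, (c⁵)¹⁶ = c¹⁴, (c⁵)¹⁷ = c¹⁹, (c⁵)¹⁸ = c², (c⁵)¹⁹ = c⁷, (c⁵)²⁰ = c¹², (c⁵)²¹ = c¹⁷, (c⁵)²² = e.
So |⟨c⁵⟩| = ord(c⁵) = 22. With |G| = 44, by Lagrange [G : ⟨c⁵⟩] = 44/22 = 2.

Answer: 2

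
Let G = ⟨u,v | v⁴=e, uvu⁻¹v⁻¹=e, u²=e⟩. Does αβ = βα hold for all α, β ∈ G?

Each pair of generators commutes: u·v = uv = v·u. Since the generators pairwise commute, every element of G commutes with every other, so G is abelian.

Answer: Yes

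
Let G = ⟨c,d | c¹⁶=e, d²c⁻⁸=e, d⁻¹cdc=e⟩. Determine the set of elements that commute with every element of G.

An element z ∈ Z(G) iff z commutes with every generator.
For example c⁸ is central: (c⁸)·c = c⁹ = c·(c⁸); (c⁸)·d = d⁻¹ = d·(c⁸).
Whereas c ∉ Z(G) since c·d = cd ≠ c⁷d⁻¹ = d·c.
Checking each of the 32 elements this way gives Z(G) = {e, c⁸}, of order 2.

Answer: {e, c⁸}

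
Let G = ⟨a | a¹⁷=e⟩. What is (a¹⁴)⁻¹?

The order of (a¹⁴) is 17 (smallest k with (a¹⁴)ᵏ = e), so (a¹⁴)⁻¹ = (a¹⁴)¹⁶ = a³.
Check: (a¹⁴) · (a³) → (a¹⁴) · a³ = e, giving e as required.

Answer: a³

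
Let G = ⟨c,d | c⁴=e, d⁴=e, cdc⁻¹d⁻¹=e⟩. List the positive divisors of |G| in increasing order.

|G| = 16 = 2⁴. By Lagrange's theorem the order of any subgroup divides 16; the divisors of 16 are 1, 2, 4, 8, 16.

Answer: 1, 2, 4, 8, 16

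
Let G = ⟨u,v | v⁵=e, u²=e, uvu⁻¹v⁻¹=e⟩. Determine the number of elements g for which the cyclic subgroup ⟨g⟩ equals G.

G is cyclic of order 10. An element generates G iff its order is 10, and a cyclic group of order 10 has exactly φ(10) = 4 such elements.

Answer: 4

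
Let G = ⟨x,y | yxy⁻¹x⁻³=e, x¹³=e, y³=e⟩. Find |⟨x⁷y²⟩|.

|⟨x⁷y²⟩| equals the order of x⁷y². Compute successive powers until reaching e:
  (x⁷y²)¹ = x⁷y², (x⁷y²)² = x⁵y, (x⁷y²)³ = e.
The smallest positive k with (x⁷y²)ᵏ = e is 3, so |⟨x⁷y²⟩| = 3.

Answer: 3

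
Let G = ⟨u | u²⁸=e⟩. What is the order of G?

G is generated by a single element, so G is cyclic. The relator gives u²⁸ = e and no smaller power is forced to be e, so the 28 powers {e, u, u², u³, u⁴, u⁵, u⁶, u⁷, u⁸, u⁹, u²², u²³, u²¹, u²⁰, u²⁴, u²⁵, u²⁶, u²⁷, u¹², u¹³, u¹¹, u¹⁰, u¹⁴, u¹⁵, u¹⁶, u¹⁷, u¹⁸, u¹⁹} are distinct. Hence |G| = 28.

Answer: 28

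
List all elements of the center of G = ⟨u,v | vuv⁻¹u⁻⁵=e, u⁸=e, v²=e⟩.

An element z ∈ Z(G) iff z commutes with every generator.
For example u² is central: (u²)·u = u³ = u·(u²); (u²)·v = u²v = v·(u²).
Whereas u ∉ Z(G) since u·v = uv ≠ u⁵v = v·u.
Checking each of the 16 elements this way gives Z(G) = {e, u², u⁴, u⁶}, of order 4.

Answer: {e, u², u⁴, u⁶}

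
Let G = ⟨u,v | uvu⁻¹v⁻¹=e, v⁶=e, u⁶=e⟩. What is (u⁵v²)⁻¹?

The order of (u⁵v²) is 6 (smallest k with (u⁵v²)ᵏ = e), so (u⁵v²)⁻¹ = (u⁵v²)⁵ = uv⁴.
Check: (u⁵v²) · (uv⁴) → (u⁵v²) · u = v²;   (v²) · v⁴ = e, giving e as required.

Answer: uv⁴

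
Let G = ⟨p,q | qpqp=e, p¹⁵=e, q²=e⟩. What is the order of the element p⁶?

Compute successive powers until reaching e:
  (p⁶)¹ = p⁶, (p⁶)² = p¹², (p⁶)³ = p³, (p⁶)⁴ = p⁹, (p⁶)⁵ = e.
The smallest positive k with (p⁶)ᵏ = e is 5.

Answer: 5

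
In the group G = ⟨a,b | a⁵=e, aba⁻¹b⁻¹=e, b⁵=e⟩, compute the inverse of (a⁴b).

The order of (a⁴b) is 5 (smallest k with (a⁴b)ᵏ = e), so (a⁴b)⁻¹ = (a⁴b)⁴ = ab⁴.
Check: (a⁴b) · (ab⁴) → (a⁴b) · a = b;   b · b⁴ = e, giving e as required.

Answer: ab⁴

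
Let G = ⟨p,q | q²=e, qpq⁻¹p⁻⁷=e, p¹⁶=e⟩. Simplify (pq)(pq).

Compute (pq) · (pq) by multiplying left to right and reducing via the relations at each step:
  (pq) · p = p⁸q
  (p⁸q) · q = p⁸

Answer: p⁸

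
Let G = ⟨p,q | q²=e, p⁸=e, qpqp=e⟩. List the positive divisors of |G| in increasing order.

|G| = 16 = 2⁴. By Lagrange's theorem the order of any subgroup divides 16; the divisors of 16 are 1, 2, 4, 8, 16.

Answer: 1, 2, 4, 8, 16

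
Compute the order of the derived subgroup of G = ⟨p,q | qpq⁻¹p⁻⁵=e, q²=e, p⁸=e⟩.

G' = [G, G] is generated by all commutators. The generator-pair commutators are: [p, q] = p⁴.
The subgroup they normally generate is {e, p⁴}, of order 2.
Check: |G/G'| = 16/2 = 8 is the order of the abelianisation.

Answer: 2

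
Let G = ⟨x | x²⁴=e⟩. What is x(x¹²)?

Compute x · (x¹²) by multiplying left to right and reducing via the relations at each step:
  x · x¹² = x¹³

Answer: x¹³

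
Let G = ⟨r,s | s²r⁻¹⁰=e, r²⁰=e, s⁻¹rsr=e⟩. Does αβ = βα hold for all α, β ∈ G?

r·s = rs but s·r = r⁹s⁻¹, so r·s ≠ s·r and G is not abelian.

Answer: No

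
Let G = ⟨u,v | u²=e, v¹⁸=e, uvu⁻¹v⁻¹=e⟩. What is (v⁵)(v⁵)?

Compute (v⁵) · (v⁵) by multiplying left to right and reducing via the relations at each step:
  (v⁵) · v⁵ = v¹⁰

Answer: v¹⁰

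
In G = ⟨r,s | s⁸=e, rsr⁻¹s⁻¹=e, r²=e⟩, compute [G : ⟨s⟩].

First find ord(s) by computing successive powers:
  s¹ = s, s² = s², s³ = s³, s⁴ = s⁴, s⁵ = s⁵, s⁶ = s⁶, s⁷ = s⁷, s⁸ = e.
So |⟨s⟩| = ord(s) = 8. With |G| = 16, by Lagrange [G : ⟨s⟩] = 16/8 = 2.

Answer: 2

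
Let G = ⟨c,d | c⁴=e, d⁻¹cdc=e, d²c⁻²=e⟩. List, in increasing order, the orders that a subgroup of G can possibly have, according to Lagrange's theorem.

|G| = 8 = 2³. By Lagrange's theorem the order of any subgroup divides 8; the divisors of 8 are 1, 2, 4, 8.

Answer: 1, 2, 4, 8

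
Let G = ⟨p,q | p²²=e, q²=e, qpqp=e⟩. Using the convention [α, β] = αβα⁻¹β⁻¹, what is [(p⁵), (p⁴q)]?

[(p⁵), (p⁴q)] = (p⁵)·(p⁴q)·(p⁵)⁻¹·(p⁴q)⁻¹.
  (p⁵) · (p⁴q) = p⁹q
  (p⁹q) · (p¹⁷) = p¹⁴q
  (p¹⁴q) · (p⁴q) = p¹⁰

Answer: p¹⁰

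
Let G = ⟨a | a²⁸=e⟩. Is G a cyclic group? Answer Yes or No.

|G| = 28. The element a has order 28 (its powers give 28 distinct elements), so ⟨a⟩ = G and G is cyclic.

Answer: Yes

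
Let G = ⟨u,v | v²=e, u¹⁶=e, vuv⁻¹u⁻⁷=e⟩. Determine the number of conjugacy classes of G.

The conjugacy classes (representative and size) are:
  [e] (size 1), [u] (size 2), [u¹⁴] (size 2), [u³] (size 2), [u⁴] (size 2), [u¹⁰] (size 2), [u⁸] (size 1), [u⁹] (size 2), [u¹¹] (size 2), [u¹⁰v] (size 8), [uv] (size 8).
Class equation: 1 + 2 + 2 + 2 + 2 + 2 + 1 + 2 + 2 + 8 + 8 = 32 = |G|. So G has 11 conjugacy classes.

Answer: 11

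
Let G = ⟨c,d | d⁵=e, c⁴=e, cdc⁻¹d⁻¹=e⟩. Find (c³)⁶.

Compute successive powers of (c³), reducing at each step:
  (c³)²: (c³) · c³ = c²
  (c³)³: (c²) · c³ = c
  (c³)⁴: c · c³ = e
  (c³)⁵: e · c³ = c³
  (c³)⁶: (c³) · c³ = c²

Answer: c²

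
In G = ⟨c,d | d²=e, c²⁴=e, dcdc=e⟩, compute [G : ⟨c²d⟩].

First find ord(c²d) by computing successive powers:
  (c²d)¹ = c²d, (c²d)² = e.
So |⟨c²d⟩| = ord(c²d) = 2. With |G| = 48, by Lagrange [G : ⟨c²d⟩] = 48/2 = 24.

Answer: 24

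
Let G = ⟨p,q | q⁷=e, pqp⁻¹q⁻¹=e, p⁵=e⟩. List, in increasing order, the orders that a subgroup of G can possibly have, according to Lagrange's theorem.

|G| = 35 = 5 · 7. By Lagrange's theorem the order of any subgroup divides 35; the divisors of 35 are 1, 5, 7, 35.

Answer: 1, 5, 7, 35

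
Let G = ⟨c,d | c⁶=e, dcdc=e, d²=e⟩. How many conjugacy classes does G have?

The conjugacy classes (representative and size) are:
  [e] (size 1), [c⁵] (size 2), [c⁴] (size 2), [c³] (size 1), [d] (size 3), [c³d] (size 3).
Class equation: 1 + 2 + 2 + 1 + 3 + 3 = 12 = |G|. So G has 6 conjugacy classes.

Answer: 6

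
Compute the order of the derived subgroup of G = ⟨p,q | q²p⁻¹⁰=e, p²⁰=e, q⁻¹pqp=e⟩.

G' = [G, G] is generated by all commutators. The generator-pair commutators are: [p, q] = p².
The subgroup they normally generate is {e, p², p⁴, p⁶, p⁸, p¹⁰, p¹², p¹⁴, p¹⁶, p¹⁸}, of order 10.
Check: |G/G'| = 40/10 = 4 is the order of the abelianisation.

Answer: 10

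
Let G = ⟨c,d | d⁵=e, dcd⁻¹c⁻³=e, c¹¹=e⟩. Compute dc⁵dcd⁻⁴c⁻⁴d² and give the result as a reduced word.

Multiply left to right, reducing at each step:
  d · c⁵ = c⁴d
  (c⁴d) · d = c⁴d²
  (c⁴d²) · c = c²d²
  (c²d²) · d⁻⁴ = c²d³
  (c²d³) · c⁻⁴ = c⁴d³
  (c⁴d³) · d² = c⁴

Answer: c⁴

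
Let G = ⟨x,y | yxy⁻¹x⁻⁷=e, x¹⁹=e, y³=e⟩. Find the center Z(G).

An element z ∈ Z(G) iff z commutes with every generator.
For example e is central: e·x = x = x·e; e·y = y = y·e.
Whereas x ∉ Z(G) since x·y = xy ≠ x⁷y = y·x.
Checking each of the 57 elements this way gives Z(G) = {e}, of order 1.

Answer: {e}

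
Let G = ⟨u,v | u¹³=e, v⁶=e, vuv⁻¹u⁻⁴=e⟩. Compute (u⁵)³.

Compute successive powers of (u⁵), reducing at each step:
  (u⁵)²: (u⁵) · u⁵ = u¹⁰
  (u⁵)³: (u¹⁰) · u⁵ = u²

Answer: u²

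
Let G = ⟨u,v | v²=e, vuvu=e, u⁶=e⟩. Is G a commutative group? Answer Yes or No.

u·v = uv but v·u = u⁵v, so u·v ≠ v·u and G is not abelian.

Answer: No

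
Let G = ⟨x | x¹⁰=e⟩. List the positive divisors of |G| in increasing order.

|G| = 10 = 2 · 5. By Lagrange's theorem the order of any subgroup divides 10; the divisors of 10 are 1, 2, 5, 10.

Answer: 1, 2, 5, 10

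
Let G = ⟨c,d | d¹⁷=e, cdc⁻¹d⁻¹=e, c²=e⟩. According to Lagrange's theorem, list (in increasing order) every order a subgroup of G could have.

|G| = 34 = 2 · 17. By Lagrange's theorem the order of any subgroup divides 34; the divisors of 34 are 1, 2, 17, 34.

Answer: 1, 2, 17, 34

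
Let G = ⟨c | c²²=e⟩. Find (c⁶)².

Compute successive powers of (c⁶), reducing at each step:
  (c⁶)²: (c⁶) · c⁶ = c¹²

Answer: c¹²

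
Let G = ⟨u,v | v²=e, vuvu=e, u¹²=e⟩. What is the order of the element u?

Compute successive powers until reaching e:
  u¹ = u, u² = u², u³ = u³, u⁴ = u⁴, u⁵ = u⁵, u⁶ = u⁶, u⁷ = u⁷, u⁸ = u⁸, u⁹ = u⁹, u¹⁰ = u¹⁰, u¹¹ = u¹¹, u¹² = e.
The smallest positive k with uᵏ = e is 12.

Answer: 12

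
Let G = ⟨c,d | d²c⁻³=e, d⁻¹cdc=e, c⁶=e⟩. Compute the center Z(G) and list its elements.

An element z ∈ Z(G) iff z commutes with every generator.
For example c³ is central: (c³)·c = c⁴ = c·(c³); (c³)·d = d⁻¹ = d·(c³).
Whereas c ∉ Z(G) since c·d = cd ≠ c²d⁻¹ = d·c.
Checking each of the 12 elements this way gives Z(G) = {e, c³}, of order 2.

Answer: {e, c³}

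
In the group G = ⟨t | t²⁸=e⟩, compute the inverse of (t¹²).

The order of (t¹²) is 7 (smallest k with (t¹²)ᵏ = e), so (t¹²)⁻¹ = (t¹²)⁶ = t¹⁶.
Check: (t¹²) · (t¹⁶) → (t¹²) · t¹⁶ = e, giving e as required.

Answer: t¹⁶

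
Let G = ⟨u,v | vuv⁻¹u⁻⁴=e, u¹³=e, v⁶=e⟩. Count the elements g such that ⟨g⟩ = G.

⟨g⟩ = G would require ord(g) = |G| = 78, but the maximum element order in G is 13 < 78. So G is not cyclic and no single element generates it: the count is 0.

Answer: 0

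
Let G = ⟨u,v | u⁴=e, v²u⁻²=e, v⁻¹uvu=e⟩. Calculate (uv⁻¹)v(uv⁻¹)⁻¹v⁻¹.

[(uv⁻¹), v] = (uv⁻¹)·v·(uv⁻¹)⁻¹·v⁻¹.
  (uv⁻¹) · v = u
  u · (uv) = v⁻¹
  (v⁻¹) · (v⁻¹) = u²

Answer: u²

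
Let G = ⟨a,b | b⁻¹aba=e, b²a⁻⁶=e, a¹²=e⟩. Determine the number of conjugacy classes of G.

The conjugacy classes (representative and size) are:
  [e] (size 1), [a¹¹] (size 2), [a²] (size 2), [a⁹] (size 2), [a⁴] (size 2), [a⁵] (size 2), [a⁶] (size 1), [a²b] (size 6), [ab] (size 6).
Class equation: 1 + 2 + 2 + 2 + 2 + 2 + 1 + 6 + 6 = 24 = |G|. So G has 9 conjugacy classes.

Answer: 9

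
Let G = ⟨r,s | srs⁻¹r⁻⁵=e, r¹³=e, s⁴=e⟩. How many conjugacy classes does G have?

The conjugacy classes (representative and size) are:
  [e] (size 1), [r] (size 4), [r²] (size 4), [r⁹] (size 4), [r¹²s] (size 13), [r⁴s²] (size 13), [r¹²s³] (size 13).
Class equation: 1 + 4 + 4 + 4 + 13 + 13 + 13 = 52 = |G|. So G has 7 conjugacy classes.

Answer: 7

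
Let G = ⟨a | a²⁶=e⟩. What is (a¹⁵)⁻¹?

The order of (a¹⁵) is 26 (smallest k with (a¹⁵)ᵏ = e), so (a¹⁵)⁻¹ = (a¹⁵)²⁵ = a¹¹.
Check: (a¹⁵) · (a¹¹) → (a¹⁵) · a¹¹ = e, giving e as required.

Answer: a¹¹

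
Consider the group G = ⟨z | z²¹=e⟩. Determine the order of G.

G is generated by a single element, so G is cyclic. The relator gives z²¹ = e and no smaller power is forced to be e, so the 21 powers {e, z, z², z³, z⁴, z⁵, z⁶, z⁷, z⁸, z⁹, z²⁰, z¹², z¹³, z¹¹, z¹⁰, z¹⁴, z¹⁵, z¹⁶, z¹⁷, z¹⁸, z¹⁹} are distinct. Hence |G| = 21.

Answer: 21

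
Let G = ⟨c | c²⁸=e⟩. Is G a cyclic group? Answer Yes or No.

|G| = 28. The element c has order 28 (its powers give 28 distinct elements), so ⟨c⟩ = G and G is cyclic.

Answer: Yes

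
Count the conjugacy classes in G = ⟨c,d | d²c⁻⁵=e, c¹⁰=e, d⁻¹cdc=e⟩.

The conjugacy classes (representative and size) are:
  [e] (size 1), [c] (size 2), [c⁸] (size 2), [c⁷] (size 2), [c⁴] (size 2), [c⁵] (size 1), [c⁴d] (size 5), [c²d⁻¹] (size 5).
Class equation: 1 + 2 + 2 + 2 + 2 + 1 + 5 + 5 = 20 = |G|. So G has 8 conjugacy classes.

Answer: 8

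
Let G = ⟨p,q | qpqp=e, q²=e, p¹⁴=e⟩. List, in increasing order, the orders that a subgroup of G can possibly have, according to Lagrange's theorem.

|G| = 28 = 2² · 7. By Lagrange's theorem the order of any subgroup divides 28; the divisors of 28 are 1, 2, 4, 7, 14, 28.

Answer: 1, 2, 4, 7, 14, 28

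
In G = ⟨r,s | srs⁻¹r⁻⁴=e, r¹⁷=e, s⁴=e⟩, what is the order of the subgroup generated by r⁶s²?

|⟨r⁶s²⟩| equals the order of r⁶s². Compute successive powers until reaching e:
  (r⁶s²)¹ = r⁶s², (r⁶s²)² = e.
The smallest positive k with (r⁶s²)ᵏ = e is 2, so |⟨r⁶s²⟩| = 2.

Answer: 2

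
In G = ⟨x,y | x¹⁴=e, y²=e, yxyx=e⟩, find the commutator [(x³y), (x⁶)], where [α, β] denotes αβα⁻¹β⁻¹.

[(x³y), (x⁶)] = (x³y)·(x⁶)·(x³y)⁻¹·(x⁶)⁻¹.
  (x³y) · (x⁶) = x¹¹y
  (x¹¹y) · (x³y) = x⁸
  (x⁸) · (x⁸) = x²

Answer: x²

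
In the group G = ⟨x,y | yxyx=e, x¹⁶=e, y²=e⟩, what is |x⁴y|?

Compute successive powers until reaching e:
  (x⁴y)¹ = x⁴y, (x⁴y)² = e.
The smallest positive k with (x⁴y)ᵏ = e is 2.

Answer: 2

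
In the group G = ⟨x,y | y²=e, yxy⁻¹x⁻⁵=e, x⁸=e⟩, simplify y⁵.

Compute successive powers of y, reducing at each step:
  y²: y · y = e
  y³: e · y = y
  y⁴: y · y = e
  y⁵: e · y = y

Answer: y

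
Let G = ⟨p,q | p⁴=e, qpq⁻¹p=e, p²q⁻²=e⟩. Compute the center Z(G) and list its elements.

An element z ∈ Z(G) iff z commutes with every generator.
For example p² is central: (p²)·p = p³ = p·(p²); (p²)·q = q⁻¹ = q·(p²).
Whereas p ∉ Z(G) since p·q = pq ≠ pq⁻¹ = q·p.
Checking each of the 8 elements this way gives Z(G) = {e, p²}, of order 2.

Answer: {e, p²}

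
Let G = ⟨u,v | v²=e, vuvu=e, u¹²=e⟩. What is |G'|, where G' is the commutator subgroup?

G' = [G, G] is generated by all commutators. The generator-pair commutators are: [u, v] = u².
The subgroup they normally generate is {e, u², u⁴, u⁶, u⁸, u¹⁰}, of order 6.
Check: |G/G'| = 24/6 = 4 is the order of the abelianisation.

Answer: 6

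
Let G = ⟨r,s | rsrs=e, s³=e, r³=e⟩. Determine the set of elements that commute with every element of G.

An element z ∈ Z(G) iff z commutes with every generator.
For example e is central: e·r = r = r·e; e·s = s = s·e.
Whereas r ∉ Z(G) since r·s = rs ≠ r²s² = s·r.
Checking each of the 12 elements this way gives Z(G) = {e}, of order 1.

Answer: {e}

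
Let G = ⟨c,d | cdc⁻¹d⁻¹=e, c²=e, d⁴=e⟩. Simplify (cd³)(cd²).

Compute (cd³) · (cd²) by multiplying left to right and reducing via the relations at each step:
  (cd³) · c = d³
  (d³) · d² = d

Answer: d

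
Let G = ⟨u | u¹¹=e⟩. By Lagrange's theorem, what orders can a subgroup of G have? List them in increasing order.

|G| = 11 = 11. By Lagrange's theorem the order of any subgroup divides 11; the divisors of 11 are 1, 11.

Answer: 1, 11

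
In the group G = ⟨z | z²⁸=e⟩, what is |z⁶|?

Compute successive powers until reaching e:
  (z⁶)¹ = z⁶, (z⁶)² = z¹², (z⁶)³ = z¹⁸, (z⁶)⁴ = z²⁴, (z⁶)⁵ = z², (z⁶)⁶ = z⁸, (z⁶)⁷ = z¹⁴, (z⁶)⁸ = z²⁰, (z⁶)⁹ = z²⁶, (z⁶)¹⁰ = z⁴, (z⁶)¹¹ = z¹⁰, (z⁶)¹² = z¹⁶, (z⁶)¹³ = z²², (z⁶)¹⁴ = e.
The smallest positive k with (z⁶)ᵏ = e is 14.

Answer: 14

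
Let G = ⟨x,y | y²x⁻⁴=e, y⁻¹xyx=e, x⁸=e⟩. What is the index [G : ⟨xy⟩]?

First find ord(xy) by computing successive powers:
  (xy)¹ = xy, (xy)² = x⁴, (xy)³ = xy⁻¹, (xy)⁴ = e.
So |⟨xy⟩| = ord(xy) = 4. With |G| = 16, by Lagrange [G : ⟨xy⟩] = 16/4 = 4.

Answer: 4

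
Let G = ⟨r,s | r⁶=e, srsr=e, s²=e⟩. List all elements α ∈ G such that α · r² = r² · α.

⟨r²⟩ ⊆ C_G(r²) since powers of r² commute with r²; so |C_G(r²)| ≥ |⟨r²⟩| = 3.
By orbit–stabilizer, |C_G(r²)| = |G| / |conj. class of r²| = 12 / 2 = 6.
The 6 elements commuting with r² are {e, r, r², r³, r⁴, r⁵}.

Answer: {e, r, r², r³, r⁴, r⁵}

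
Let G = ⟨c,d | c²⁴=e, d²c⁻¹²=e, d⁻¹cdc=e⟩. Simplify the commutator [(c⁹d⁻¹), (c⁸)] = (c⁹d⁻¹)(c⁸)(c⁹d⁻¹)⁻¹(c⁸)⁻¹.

[(c⁹d⁻¹), (c⁸)] = (c⁹d⁻¹)·(c⁸)·(c⁹d⁻¹)⁻¹·(c⁸)⁻¹.
  (c⁹d⁻¹) · (c⁸) = cd⁻¹
  (cd⁻¹) · (c⁹d) = c¹⁶
  (c¹⁶) · (c¹⁶) = c⁸

Answer: c⁸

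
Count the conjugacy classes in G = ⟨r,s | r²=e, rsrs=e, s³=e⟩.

The conjugacy classes (representative and size) are:
  [e] (size 1), [rs²] (size 3), [s²] (size 2).
Class equation: 1 + 3 + 2 = 6 = |G|. So G has 3 conjugacy classes.

Answer: 3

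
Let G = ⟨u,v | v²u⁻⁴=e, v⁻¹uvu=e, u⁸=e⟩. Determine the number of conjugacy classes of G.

The conjugacy classes (representative and size) are:
  [e] (size 1), [u⁷] (size 2), [u⁶] (size 2), [u³] (size 2), [u⁴] (size 1), [u²v⁻¹] (size 4), [u³v⁻¹] (size 4).
Class equation: 1 + 2 + 2 + 2 + 1 + 4 + 4 = 16 = |G|. So G has 7 conjugacy classes.

Answer: 7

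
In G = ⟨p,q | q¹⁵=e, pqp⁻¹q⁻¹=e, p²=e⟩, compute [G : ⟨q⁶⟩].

First find ord(q⁶) by computing successive powers:
  (q⁶)¹ = q⁶, (q⁶)² = q¹², (q⁶)³ = q³, (q⁶)⁴ = q⁹, (q⁶)⁵ = e.
So |⟨q⁶⟩| = ord(q⁶) = 5. With |G| = 30, by Lagrange [G : ⟨q⁶⟩] = 30/5 = 6.

Answer: 6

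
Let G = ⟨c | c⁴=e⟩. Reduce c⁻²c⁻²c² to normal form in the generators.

Multiply left to right, reducing at each step:
  (c²) · c⁻² = e
  e · c² = c²

Answer: c²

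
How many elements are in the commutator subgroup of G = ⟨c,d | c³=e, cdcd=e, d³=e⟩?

G' = [G, G] is generated by all commutators. The generator-pair commutators are: [c, d] = cd²c.
The subgroup they normally generate is {e, cd, c²d², cd²c}, of order 4.
Check: |G/G'| = 12/4 = 3 is the order of the abelianisation.

Answer: 4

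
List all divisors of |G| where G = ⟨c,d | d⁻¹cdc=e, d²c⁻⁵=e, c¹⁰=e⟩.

|G| = 20 = 2² · 5. By Lagrange's theorem the order of any subgroup divides 20; the divisors of 20 are 1, 2, 4, 5, 10, 20.

Answer: 1, 2, 4, 5, 10, 20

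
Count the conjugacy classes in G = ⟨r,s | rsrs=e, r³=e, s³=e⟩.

The conjugacy classes (representative and size) are:
  [e] (size 1), [sr²] (size 4), [s²r] (size 4), [r²s²] (size 3).
Class equation: 1 + 4 + 4 + 3 = 12 = |G|. So G has 4 conjugacy classes.

Answer: 4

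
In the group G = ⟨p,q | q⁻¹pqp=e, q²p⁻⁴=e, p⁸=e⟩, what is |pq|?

Compute successive powers until reaching e:
  (pq)¹ = pq, (pq)² = p⁴, (pq)³ = pq⁻¹, (pq)⁴ = e.
The smallest positive k with (pq)ᵏ = e is 4.

Answer: 4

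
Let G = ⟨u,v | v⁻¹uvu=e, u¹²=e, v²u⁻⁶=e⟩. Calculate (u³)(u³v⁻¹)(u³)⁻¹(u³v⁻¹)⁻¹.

[(u³), (u³v⁻¹)] = (u³)·(u³v⁻¹)·(u³)⁻¹·(u³v⁻¹)⁻¹.
  (u³) · (u³v⁻¹) = v
  v · (u⁹) = u³v
  (u³v) · (u³v) = u⁶

Answer: u⁶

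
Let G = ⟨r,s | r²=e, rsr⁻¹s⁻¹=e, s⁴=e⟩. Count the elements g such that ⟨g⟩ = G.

⟨g⟩ = G would require ord(g) = |G| = 8, but the maximum element order in G is 4 < 8. So G is not cyclic and no single element generates it: the count is 0.

Answer: 0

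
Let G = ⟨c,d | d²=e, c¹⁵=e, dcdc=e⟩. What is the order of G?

Enumerate words in the generators, reducing via the relations: the distinct elements are
  {c, d, e, cd, c², c³, c⁴, c⁵, c⁶, c⁷, c⁸, c⁹, c²d, c³d, c¹², c¹³, c¹¹, c¹⁰, c¹⁴, c⁴d, c⁵d, c⁶d, c⁷d, c⁸d, c⁹d, c¹²d, c¹³d, c¹¹d, c¹⁰d, c¹⁴d}.
No further products give new elements, so |G| = 30.

Answer: 30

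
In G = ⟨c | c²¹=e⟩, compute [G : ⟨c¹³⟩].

First find ord(c¹³) by computing successive powers:
  (c¹³)¹ = c¹³, (c¹³)² = c⁵, (c¹³)³ = c¹⁸, (c¹³)⁴ = c¹⁰, (c¹³)⁵ = c², (c¹³)⁶ = c¹⁵, (c¹³)⁷ = c⁷, (c¹³)⁸ = c²⁰, (c¹³)⁹ = c¹², (c¹³)¹⁰ = c⁴, (c¹³)¹¹ = c¹⁷, (c¹³)¹² = c⁹, (c¹³)¹³ = c, (c¹³)¹⁴ = c¹⁴, (c¹³)¹⁵ = c⁶, (c¹³)¹⁶ = c¹⁹, (c¹³)¹⁷ = c¹¹, (c¹³)¹⁸ = c³, (c¹³)¹⁹ = c¹⁶, (c¹³)²⁰ = c⁸, (c¹³)²¹ = e.
So |⟨c¹³⟩| = ord(c¹³) = 21. With |G| = 21, by Lagrange [G : ⟨c¹³⟩] = 21/21 = 1.

Answer: 1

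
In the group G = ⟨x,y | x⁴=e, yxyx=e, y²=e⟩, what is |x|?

Compute successive powers until reaching e:
  x¹ = x, x² = x², x³ = x³, x⁴ = e.
The smallest positive k with xᵏ = e is 4.

Answer: 4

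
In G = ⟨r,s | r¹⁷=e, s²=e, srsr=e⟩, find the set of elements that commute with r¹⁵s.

⟨r¹⁵s⟩ ⊆ C_G(r¹⁵s) since powers of r¹⁵s commute with r¹⁵s; so |C_G(r¹⁵s)| ≥ |⟨r¹⁵s⟩| = 2.
By orbit–stabilizer, |C_G(r¹⁵s)| = |G| / |conj. class of r¹⁵s| = 34 / 17 = 2.
The 2 elements commuting with r¹⁵s are {e, r¹⁵s}.

Answer: {e, r¹⁵s}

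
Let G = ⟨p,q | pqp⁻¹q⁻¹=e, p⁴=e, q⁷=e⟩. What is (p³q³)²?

Compute successive powers of (p³q³), reducing at each step:
  (p³q³)²: (p³q³) · p³ = p²q³;   (p²q³) · q³ = p²q⁶

Answer: p²q⁶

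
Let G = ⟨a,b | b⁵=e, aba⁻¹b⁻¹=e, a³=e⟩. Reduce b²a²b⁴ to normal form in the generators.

Multiply left to right, reducing at each step:
  (b²) · a² = a²b²
  (a²b²) · b⁴ = a²b

Answer: a²b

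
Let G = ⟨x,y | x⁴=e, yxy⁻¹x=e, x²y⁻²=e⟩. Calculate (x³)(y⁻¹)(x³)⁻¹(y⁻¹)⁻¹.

[(x³), (y⁻¹)] = (x³)·(y⁻¹)·(x³)⁻¹·(y⁻¹)⁻¹.
  (x³) · (y⁻¹) = xy
  (xy) · x = y
  y · y = x²

Answer: x²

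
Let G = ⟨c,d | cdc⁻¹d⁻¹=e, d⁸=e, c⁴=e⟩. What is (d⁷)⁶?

Compute successive powers of (d⁷), reducing at each step:
  (d⁷)²: (d⁷) · d⁷ = d⁶
  (d⁷)³: (d⁶) · d⁷ = d⁵
  (d⁷)⁴: (d⁵) · d⁷ = d⁴
  (d⁷)⁵: (d⁴) · d⁷ = d³
  (d⁷)⁶: (d³) · d⁷ = d²

Answer: d²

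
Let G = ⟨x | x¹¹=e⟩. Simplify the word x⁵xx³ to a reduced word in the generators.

Multiply left to right, reducing at each step:
  (x⁵) · x = x⁶
  (x⁶) · x³ = x⁹

Answer: x⁹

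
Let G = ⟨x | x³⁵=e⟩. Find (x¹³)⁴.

Compute successive powers of (x¹³), reducing at each step:
  (x¹³)²: (x¹³) · x¹³ = x²⁶
  (x¹³)³: (x²⁶) · x¹³ = x⁴
  (x¹³)⁴: (x⁴) · x¹³ = x¹⁷

Answer: x¹⁷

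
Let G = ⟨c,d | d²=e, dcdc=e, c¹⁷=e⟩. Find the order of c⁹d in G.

Compute successive powers until reaching e:
  (c⁹d)¹ = c⁹d, (c⁹d)² = e.
The smallest positive k with (c⁹d)ᵏ = e is 2.

Answer: 2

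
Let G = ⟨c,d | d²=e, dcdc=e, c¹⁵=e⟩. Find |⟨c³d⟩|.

|⟨c³d⟩| equals the order of c³d. Compute successive powers until reaching e:
  (c³d)¹ = c³d, (c³d)² = e.
The smallest positive k with (c³d)ᵏ = e is 2, so |⟨c³d⟩| = 2.

Answer: 2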